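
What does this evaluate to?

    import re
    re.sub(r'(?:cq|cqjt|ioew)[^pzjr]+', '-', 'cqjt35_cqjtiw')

Every occurrence is swapped for '-'.

'-jtiw'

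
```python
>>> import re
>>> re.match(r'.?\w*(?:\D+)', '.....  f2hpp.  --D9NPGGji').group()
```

`re.match` only tries the pattern at the start of the string.
The match spans [0:8] → '.....  f'.

'.....  f'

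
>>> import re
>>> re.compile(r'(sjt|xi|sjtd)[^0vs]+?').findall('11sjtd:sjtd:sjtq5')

['sjt', 'sjt', 'sjt']

The regex engine tests alternatives in the order written; an earlier branch that matches wins even if a later one would match more.
Walking the string: at [2:6] match 'sjtd', group 1 = 'sjt'; at [7:11] match 'sjtd', group 1 = 'sjt'; at [12:16] match 'sjtq', group 1 = 'sjt'.
With a single group, `findall` returns only what that group captured — 3 items.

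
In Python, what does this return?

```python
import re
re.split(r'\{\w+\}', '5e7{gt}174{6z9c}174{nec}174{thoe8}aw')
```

Each match becomes a cut point; 5 segments remain.

['5e7', '174', '174', '174', 'aw']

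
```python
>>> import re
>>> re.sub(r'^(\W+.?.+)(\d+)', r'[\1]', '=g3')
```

Each match is replaced using the text its own group 1 captured.

'[=g]'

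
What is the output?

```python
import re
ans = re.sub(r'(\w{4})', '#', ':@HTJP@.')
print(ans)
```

:@#@.

`sub` substitutes '#' at each match site.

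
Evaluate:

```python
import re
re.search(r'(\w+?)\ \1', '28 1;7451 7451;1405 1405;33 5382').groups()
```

('7451',)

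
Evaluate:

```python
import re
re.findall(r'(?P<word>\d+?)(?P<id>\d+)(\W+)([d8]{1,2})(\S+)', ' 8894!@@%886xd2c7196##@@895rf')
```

[('8', '894', '!@@%', '88', '6xd2c7196##@@895rf')]

Because the quantifier is non-greedy, it stops expanding at the earliest point where the rest of the pattern can succeed.
Multiple groups make `findall` return tuples — one 5-tuple for the one match.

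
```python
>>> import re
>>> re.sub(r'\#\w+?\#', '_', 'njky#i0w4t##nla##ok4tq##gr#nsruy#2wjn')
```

'njky____nsruy#2wjn'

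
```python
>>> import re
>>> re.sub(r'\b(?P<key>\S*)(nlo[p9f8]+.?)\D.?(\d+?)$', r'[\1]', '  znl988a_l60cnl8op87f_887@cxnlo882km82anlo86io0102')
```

'  [znl988a_l60cnl8op87f_887@cxnlo882km82a]'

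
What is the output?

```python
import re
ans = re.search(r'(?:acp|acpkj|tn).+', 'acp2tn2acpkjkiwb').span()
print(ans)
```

The match spans [0:16] → 'acp2tn2acpkjkiwb'.

(0, 16)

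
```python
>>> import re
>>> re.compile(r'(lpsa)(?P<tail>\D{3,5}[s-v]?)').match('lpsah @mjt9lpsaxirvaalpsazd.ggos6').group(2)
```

The match spans [0:10] → 'lpsah @mjt'.
Captured: group 1 = 'lpsa', group 2 = 'h @mjt'.

'h @mjt'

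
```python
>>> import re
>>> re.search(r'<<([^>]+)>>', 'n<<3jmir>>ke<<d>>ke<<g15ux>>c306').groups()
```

Unlike `match`, `search` isn't anchored — it looks for the pattern anywhere in the string.
The match spans [1:10] → '<<3jmir>>'.
Captured: group 1 = '3jmir'.

('3jmir',)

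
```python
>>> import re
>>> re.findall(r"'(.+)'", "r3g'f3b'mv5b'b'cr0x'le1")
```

["f3b'mv5b'b'cr0x"]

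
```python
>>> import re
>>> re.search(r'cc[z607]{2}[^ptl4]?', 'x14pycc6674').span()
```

This matches the literal 'cc', then exactly 2 of one of [z607]; then optionally any character except [ptl4].
`search` walks the string left to right and returns the first match it finds.
The match spans [5:10] → 'cc667'.

(5, 10)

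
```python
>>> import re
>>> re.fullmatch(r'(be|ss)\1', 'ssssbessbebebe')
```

After group 1 captures some text, `\1` only succeeds where that same text appears again.
`fullmatch` succeeds only if the pattern covers the string from start to end.
Here there's no way to consume every character, so the call returns None.

None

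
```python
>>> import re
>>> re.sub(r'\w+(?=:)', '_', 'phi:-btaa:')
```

The `(?=…)`/`(?<=…)` assertion just peeks at neighbouring text; it doesn't advance the match position.
`sub` substitutes '_' at each match site.

'_:-_:'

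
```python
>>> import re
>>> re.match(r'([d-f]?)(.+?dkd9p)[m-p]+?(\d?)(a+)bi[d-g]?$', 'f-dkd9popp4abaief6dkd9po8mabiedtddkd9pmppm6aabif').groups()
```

('f', '-dkd9popp4abaief6dkd9po8mabiedtddkd9p', '6', 'aa')

The pattern matches optionally a character in [d-f] (captured); then one or more of any character (lazy), then the literal 'dk', then the literal 'd9p' (captured); then one or more of a character in [m-p] (lazy); then optionally a digit (captured); then one or more of a literal 'a' (captured); then the literal 'bi', then optionally a character in [d-g]; then anchored at the end.
With `match`, the pattern is implicitly anchored at the beginning.
The match spans [0:48] → 'f-dkd9popp4abaief6dkd9po8mabiedtddkd9pmppm6aabif'.
Captured: group 1 = 'f', group 2 = '-dkd9popp4abaief6dkd9po8mabiedtddkd9p', group 3 = '6', group 4 = 'aa'.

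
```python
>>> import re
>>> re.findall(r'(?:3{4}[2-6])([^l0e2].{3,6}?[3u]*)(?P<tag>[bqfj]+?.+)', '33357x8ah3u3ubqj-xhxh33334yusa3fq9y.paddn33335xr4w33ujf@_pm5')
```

This matches exactly 4 of the literal '3', then a character in [2-6] (non-capturing group); then any character except [l0e2], then 3 to 6 of any character (lazy), then zero or more of one of [3u] (captured); then one or more of one of [bqfj] (lazy), then one or more of any character (captured as 'tag').
A `+?`/`*?`/`{m,n}?` starts at its minimum and grows only as far as needed for what follows to match.
Walking the string: at [21:60] match '33334yusa3fq9y.paddn33335xr4w33ujf@_pm5', groups = ('yusa3', 'fq9y.paddn33335xr4w33ujf@_pm5').
With 2 capturing groups, `findall` returns a 2-tuple per match.

[('yusa3', 'fq9y.paddn33335xr4w33ujf@_pm5')]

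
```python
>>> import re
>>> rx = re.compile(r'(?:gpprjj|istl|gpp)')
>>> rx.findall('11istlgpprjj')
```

['istl', 'gpprjj']

Alternation isn't longest-match — the leftmost alternative that fits at this position is chosen.
Walking the string: at [2:6] → 'istl'; at [6:12] → 'gpprjj'.
Since nothing is captured, `findall` lists the 2 matched substrings directly.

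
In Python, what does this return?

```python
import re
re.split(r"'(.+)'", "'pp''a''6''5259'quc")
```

['', "pp''a''6''5259", 'quc']

Because the pattern has a capturing group, `split` also inserts each captured text between the pieces.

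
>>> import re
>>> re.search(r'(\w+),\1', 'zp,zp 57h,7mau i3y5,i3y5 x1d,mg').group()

'zp,zp'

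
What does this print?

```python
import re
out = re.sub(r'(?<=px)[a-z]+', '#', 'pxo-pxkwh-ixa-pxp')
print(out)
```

px#-px#-ixa-px#

The `(?=…)`/`(?<=…)` assertion just peeks at neighbouring text; it doesn't advance the match position.
Each match is replaced by '#'.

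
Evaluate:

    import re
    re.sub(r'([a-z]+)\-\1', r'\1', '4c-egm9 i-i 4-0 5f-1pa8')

A backreference is literal: `\1` must see the identical characters the first group matched.
Each match is replaced using the text its own group 1 captured.

'4c-egm9 i 4-0 5f-1pa8'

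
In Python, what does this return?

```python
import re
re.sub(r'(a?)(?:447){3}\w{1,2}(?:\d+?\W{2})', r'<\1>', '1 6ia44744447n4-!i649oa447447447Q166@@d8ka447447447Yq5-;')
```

'1 6ia44744447n4-!i649o<a>d8k<a>'

The replacement refers to a captured group, so each match is rewritten using its own captured text.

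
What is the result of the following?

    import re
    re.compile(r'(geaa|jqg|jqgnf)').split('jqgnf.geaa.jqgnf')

Alternation isn't longest-match — the leftmost alternative that fits at this position is chosen.
Matches to split on: at [0:3] → 'jqg'; at [6:10] → 'geaa'; at [11:14] → 'jqg'.
With a capturing group present, the delimiter's captured portion is kept in the result list.

['', 'jqg', 'nf.', 'geaa', '.', 'jqg', 'nf']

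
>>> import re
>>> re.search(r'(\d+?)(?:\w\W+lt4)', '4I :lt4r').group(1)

'4'

The pattern matches one or more of a digit (lazy) (captured); then a word character, then one or more of a non-word character, then the literal 'lt4' (non-capturing group).
`re.search` scans for the first position where the pattern succeeds.
The match spans [0:7] → '4I :lt4'.
Captured: group 1 = '4'.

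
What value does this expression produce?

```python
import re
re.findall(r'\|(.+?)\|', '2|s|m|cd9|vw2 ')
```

['s', 'cd9']

With the lazy modifier that quantifier settles for the fewest repetitions that let the rest of the pattern succeed (the atoms after it are unaffected and can still be greedy).
With a single group, `findall` returns only what that group captured — 2 items.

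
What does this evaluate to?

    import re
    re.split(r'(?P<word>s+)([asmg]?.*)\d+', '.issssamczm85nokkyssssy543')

['.i', 'ssss', 'amczm85nokkyssssy54', '']

Pattern: one or more of a literal 's' (captured as 'word'); then optionally one of [asmg], then zero or more of any character (captured); then one or more of a digit.
Matches to split on: at [2:26] → 'ssssamczm85nokkyssssy543'.
The group in the pattern means `split` returns the separators' captures alongside the pieces.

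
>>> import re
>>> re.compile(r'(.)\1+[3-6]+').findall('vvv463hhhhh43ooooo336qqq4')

['v', 'h', 'o', 'q']

`\1` has to match the exact text group 1 already captured.
One capturing group, so `findall` returns just the captured substring from each match — 4 in all.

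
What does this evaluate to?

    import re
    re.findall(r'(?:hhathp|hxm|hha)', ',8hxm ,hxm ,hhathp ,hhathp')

['hxm', 'hxm', 'hhathp', 'hhathp']

`|` is ordered: at each position the engine commits to the first alternative that works.
`findall` yields the raw match text (4 of them) because the pattern has no groups.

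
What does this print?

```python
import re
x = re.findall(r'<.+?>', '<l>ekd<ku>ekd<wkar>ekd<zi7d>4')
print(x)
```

['<l>', '<ku>', '<wkar>', '<zi7d>']

Lazy quantifiers expand one character at a time until the remainder of the pattern can match.
`findall` yields the raw match text (4 of them) because the pattern has no groups.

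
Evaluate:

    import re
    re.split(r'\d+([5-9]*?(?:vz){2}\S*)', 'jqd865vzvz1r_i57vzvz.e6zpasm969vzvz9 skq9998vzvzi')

This matches one or more of a digit; then zero or more of a character in [5-9] (lazy), then the literal 'vz' repeated 2 times, then zero or more of a non-whitespace character (captured).
Matches to split on: at [3:36] → '865vzvz1r_i57vzvz.e6zpasm969vzvz9'; at [40:49] → '9998vzvzi'.
Because the pattern has a capturing group, `split` also inserts each captured text between the pieces.

['jqd', 'vzvz1r_i57vzvz.e6zpasm969vzvz9', ' skq', 'vzvzi', '']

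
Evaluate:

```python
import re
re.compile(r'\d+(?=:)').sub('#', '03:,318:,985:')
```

'#:,#:,#:'

The lookaround is zero-width — it requires the adjacent text to match without consuming it, so the asserted text isn't part of the match.
Every occurrence is swapped for '#'.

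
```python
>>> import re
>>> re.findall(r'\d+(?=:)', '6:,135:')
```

['6', '135']

The lookaround is zero-width — it requires the adjacent text to match without consuming it, so the asserted text isn't part of the match.
`findall` yields the raw match text (2 of them) because the pattern has no groups.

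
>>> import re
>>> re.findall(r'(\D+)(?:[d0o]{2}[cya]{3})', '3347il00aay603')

This matches one or more of a non-digit (captured); then exactly 2 of one of [d0o], then exactly 3 of one of [cya] (non-capturing group).
One capturing group, so `findall` returns just the captured substring from the one match — 1 in all.

['il']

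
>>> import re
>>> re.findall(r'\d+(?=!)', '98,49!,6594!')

Because the assertion is zero-width, the text it checks is not consumed and won't appear in the result.
`findall` yields the raw match text (2 of them) because the pattern has no groups.

['49', '6594']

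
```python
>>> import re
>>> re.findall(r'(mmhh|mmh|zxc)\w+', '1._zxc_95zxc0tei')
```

['zxc']

Matches: at [3:16] match 'zxc_95zxc0tei', group 1 = 'zxc'.
With a single group, `findall` returns only what that group captured — 1 item.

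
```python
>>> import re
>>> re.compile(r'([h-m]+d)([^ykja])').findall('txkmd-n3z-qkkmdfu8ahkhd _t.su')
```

[('kmd', '-'), ('kkmd', 'f'), ('hkhd', ' ')]

The pattern matches one or more of a character in [h-m], then the literal 'd' (captured); then any character except [ykja] (captured).
Matches: at [2:6] match 'kmd-', groups = ('kmd', '-'); at [11:16] match 'kkmdf', groups = ('kkmd', 'f'); at [19:24] match 'hkhd ', groups = ('hkhd', ' ').
Multiple groups make `findall` return tuples — one 2-tuple for each match.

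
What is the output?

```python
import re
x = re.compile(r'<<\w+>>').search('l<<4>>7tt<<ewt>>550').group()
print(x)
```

<<4>>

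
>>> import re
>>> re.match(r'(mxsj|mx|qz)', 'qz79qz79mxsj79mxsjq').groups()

`re.match` won't scan ahead — the pattern has to work from the very first character.
The match spans [0:2] → 'qz'.
Captured: group 1 = 'qz'.

('qz',)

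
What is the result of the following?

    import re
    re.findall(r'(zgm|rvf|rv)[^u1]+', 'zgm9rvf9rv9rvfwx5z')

['zgm']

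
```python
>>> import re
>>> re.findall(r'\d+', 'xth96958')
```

This matches one or more of a digit.
Matches: at [3:8] → '96958'.
Since nothing is captured, `findall` lists the 1 matched substring directly.

['96958']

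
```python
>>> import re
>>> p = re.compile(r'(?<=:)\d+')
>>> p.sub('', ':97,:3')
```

':,:'

The `(?=…)`/`(?<=…)` assertion just peeks at neighbouring text; it doesn't advance the match position.
Matches: at [1:3] → '97'; at [5:6] → '3'.
Every occurrence is swapped for ''.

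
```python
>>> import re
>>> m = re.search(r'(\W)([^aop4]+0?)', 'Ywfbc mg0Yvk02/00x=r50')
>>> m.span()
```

(5, 22)

The match spans [5:22] → ' mg0Yvk02/00x=r50'.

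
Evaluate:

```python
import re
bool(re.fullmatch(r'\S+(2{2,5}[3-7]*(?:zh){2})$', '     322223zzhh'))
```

False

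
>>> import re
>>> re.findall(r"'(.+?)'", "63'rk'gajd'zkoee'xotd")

['rk', 'zkoee']

Walking the string: at [2:6] match "'rk'", group 1 = 'rk'; at [10:17] match "'zkoee'", group 1 = 'zkoee'.
One capturing group, so `findall` returns just the captured substring from each match — 2 in all.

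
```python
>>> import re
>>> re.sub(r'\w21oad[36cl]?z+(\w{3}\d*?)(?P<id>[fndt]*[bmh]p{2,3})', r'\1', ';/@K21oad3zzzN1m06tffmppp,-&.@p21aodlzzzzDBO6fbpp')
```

';/@N1m06,-&.@p21aodlzzzzDBO6fbpp'

This matches a word character, then the literal '21'; then the literal 'oad', then optionally one of [36cl], then one or more of the literal 'z'; then exactly 3 of a word character, then zero or more of a digit (lazy) (captured); then zero or more of one of [fndt], then one of [bmh], then 2 to 3 of a literal 'p' (captured as 'id').
Matches: at [3:25] → 'K21oad3zzzN1m06tffmppp'.
The replacement refers to a captured group, so each match is rewritten using its own captured text.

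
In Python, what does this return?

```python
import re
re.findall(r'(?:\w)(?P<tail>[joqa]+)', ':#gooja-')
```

This matches a word character (non-capturing group); then one or more of one of [joqa] (captured as 'tail').
Scanning left to right: at [2:7] match 'gooja', group 1 = 'ooja'.
Because there's exactly one group, `findall` drops the full match and keeps group 1 from the one hit.

['ooja']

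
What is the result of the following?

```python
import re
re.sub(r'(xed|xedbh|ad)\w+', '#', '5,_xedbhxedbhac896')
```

Matches: at [3:18] → 'xedbhxedbhac896'.
`sub` substitutes '#' at each match site.

'5,_#'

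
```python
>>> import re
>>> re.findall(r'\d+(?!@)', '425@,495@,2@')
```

The negative lookaround is zero-width — it rules out positions where the adjacent text would match, without consuming anything.
With no groups in the pattern, `findall` gives back each whole match — 2 here.

['42', '49']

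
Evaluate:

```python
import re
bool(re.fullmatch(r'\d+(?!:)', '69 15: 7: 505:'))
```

`re.fullmatch` is like wrapping the pattern in `^…$` (in single-line mode).
Here there's no way to consume every character, so the call returns None, and `bool(None)` is False.

False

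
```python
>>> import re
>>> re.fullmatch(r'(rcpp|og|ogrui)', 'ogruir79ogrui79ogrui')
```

None

`fullmatch` succeeds only if the pattern covers the string from start to end.
Here the string isn't matched end-to-end, so the call returns None.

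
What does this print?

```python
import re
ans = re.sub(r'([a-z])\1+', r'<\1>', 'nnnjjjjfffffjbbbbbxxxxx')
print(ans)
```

<n><j><f>j<b><x>

After group 1 captures some text, `\1` only succeeds where that same text appears again.
Matches: at [0:3] → 'nnn'; at [3:7] → 'jjjj'; at [7:12] → 'fffff'; at [13:18] → 'bbbbb'; at [18:23] → 'xxxxx'.
The replacement refers to a captured group, so each match is rewritten using its own captured text.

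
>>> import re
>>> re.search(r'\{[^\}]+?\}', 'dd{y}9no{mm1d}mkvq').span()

The match spans [2:5] → '{y}'.

(2, 5)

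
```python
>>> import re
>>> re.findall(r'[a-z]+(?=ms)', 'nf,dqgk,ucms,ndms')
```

['uc', 'nd']

The lookaround is zero-width — it requires the adjacent text to match without consuming it, so the asserted text isn't part of the match.
With no groups in the pattern, `findall` gives back each whole match — 2 here.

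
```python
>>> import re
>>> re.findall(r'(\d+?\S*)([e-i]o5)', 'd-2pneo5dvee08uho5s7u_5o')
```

`findall` packs the 2 group values into a tuple for every match.

[('2pneo5dvee08u', 'ho5')]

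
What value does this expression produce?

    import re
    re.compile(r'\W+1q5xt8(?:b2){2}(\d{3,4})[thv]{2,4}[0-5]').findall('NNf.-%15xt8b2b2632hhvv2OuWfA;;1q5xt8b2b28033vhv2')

['8033']

The pattern matches one or more of a non-word character; then the literal '1q5', then the literal 'xt8', then the literal 'b2' repeated 2 times; then 3 to 4 of a digit (captured); then 2 to 4 of one of [thv], then a character in [0-5].
Walking the string: at [28:48] match ';;1q5xt8b2b28033vhv2', group 1 = '8033'.
With a single group, `findall` returns only what that group captured — 1 item.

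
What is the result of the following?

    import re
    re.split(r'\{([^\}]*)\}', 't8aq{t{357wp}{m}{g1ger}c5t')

['t8aq', 't{357wp', '', 'm', '', 'g1ger', 'c5t']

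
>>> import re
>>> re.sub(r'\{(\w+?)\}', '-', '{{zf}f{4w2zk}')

Matches: at [1:5] → '{zf}'; at [6:13] → '{4w2zk}'.
Every occurrence is swapped for '-'.

'{-f-'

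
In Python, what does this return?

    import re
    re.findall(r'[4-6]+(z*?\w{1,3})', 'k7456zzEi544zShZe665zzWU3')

The pattern matches one or more of a character in [4-6]; then zero or more of the literal 'z' (lazy), then 1 to 3 of a word character (captured).
Scanning left to right: at [2:8] match '456zzE', group 1 = 'zzE'; at [9:15] match '544zSh', group 1 = 'zSh'; at [17:23] match '665zzW', group 1 = 'zzW'.
With a single group, `findall` returns only what that group captured — 3 items.

['zzE', 'zSh', 'zzW']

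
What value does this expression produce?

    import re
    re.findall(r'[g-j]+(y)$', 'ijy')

Pattern: one or more of a character in [g-j]; then a literal 'y' (captured); then anchored at the end.
Scanning left to right: at [0:3] match 'ijy', group 1 = 'y'.
One capturing group, so `findall` returns just the captured substring from the one match — 1 in all.

['y']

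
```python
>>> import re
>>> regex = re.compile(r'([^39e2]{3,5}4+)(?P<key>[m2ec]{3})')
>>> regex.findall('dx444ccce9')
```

2 groups means the one result is a tuple of 2 captured strings — 1 here.

[('dx444', 'ccc')]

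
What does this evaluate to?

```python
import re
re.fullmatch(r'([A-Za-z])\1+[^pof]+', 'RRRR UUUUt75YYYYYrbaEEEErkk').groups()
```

('R',)

After group 1 captures some text, `\1` only succeeds where that same text appears again.
For `fullmatch`, every character of the input must be accounted for by the pattern.
The match spans [0:27] → 'RRRR UUUUt75YYYYYrbaEEEErkk'.
Captured: group 1 = 'R'.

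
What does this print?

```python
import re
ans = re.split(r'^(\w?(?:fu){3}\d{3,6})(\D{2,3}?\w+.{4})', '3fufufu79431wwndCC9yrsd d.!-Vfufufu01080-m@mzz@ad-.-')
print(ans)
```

['', '3fufufu79431', 'wwndCC9yrsd d.!', '-Vfufufu01080-m@mzz@ad-.-']

The pattern matches anchored at the start of the string; then optionally a word character, then the literal 'fu' repeated 3 times, then 3 to 6 of a digit (captured); then 2 to 3 of a non-digit (lazy), then one or more of a word character, then exactly 4 of any character (captured).
Matches to split on: at [0:27] → '3fufufu79431wwndCC9yrsd d.!'.
With a capturing group present, the delimiter's captured portion is kept in the result list.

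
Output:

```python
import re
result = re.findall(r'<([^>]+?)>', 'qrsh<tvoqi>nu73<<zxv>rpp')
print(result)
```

With a single group, `findall` returns only what that group captured — 2 items.

['tvoqi', '<zxv']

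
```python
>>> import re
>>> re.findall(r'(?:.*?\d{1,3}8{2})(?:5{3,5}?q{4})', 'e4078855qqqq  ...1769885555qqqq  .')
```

Since nothing is captured, `findall` lists the 1 matched substring directly.

['e4078855qqqq  ...1769885555qqqq']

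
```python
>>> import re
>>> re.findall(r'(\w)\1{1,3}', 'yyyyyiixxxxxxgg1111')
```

['y', 'i', 'x', 'x', 'g', '1']

The backreference `\1` re-matches whatever the first group consumed, character for character.
Walking the string: at [0:4] match 'yyyy', group 1 = 'y'; at [5:7] match 'ii', group 1 = 'i'; at [7:11] match 'xxxx', group 1 = 'x'; at [11:13] match 'xx', group 1 = 'x'; at [13:15] match 'gg', group 1 = 'g'; ….
Because there's exactly one group, `findall` drops the full match and keeps group 1 from each hit.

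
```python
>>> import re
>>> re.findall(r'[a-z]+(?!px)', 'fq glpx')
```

The negative lookaround is zero-width — it rules out positions where the adjacent text would match, without consuming anything.
Scanning left to right: at [0:2] → 'fq'; at [3:7] → 'glpx'.
No capturing groups, so `findall` returns the 2 full match strings.

['fq', 'glpx']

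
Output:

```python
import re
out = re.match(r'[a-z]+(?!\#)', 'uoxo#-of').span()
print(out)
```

The negative lookaround is zero-width — it rules out positions where the adjacent text would match, without consuming anything.
`re.match` only tries the pattern at the start of the string.
The match spans [0:3] → 'uox'.

(0, 3)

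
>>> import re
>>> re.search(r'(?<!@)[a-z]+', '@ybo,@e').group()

The negative lookaround is zero-width — it rules out positions where the adjacent text would match, without consuming anything.
The match spans [2:4] → 'bo'.

'bo'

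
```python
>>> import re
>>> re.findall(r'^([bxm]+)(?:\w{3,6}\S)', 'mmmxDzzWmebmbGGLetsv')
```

['mmmx']

This matches anchored at the start of the string; then one or more of one of [bxm] (captured); then 3 to 6 of a word character, then a non-whitespace character (non-capturing group).
One capturing group, so `findall` returns just the captured substring from the one match — 1 in all.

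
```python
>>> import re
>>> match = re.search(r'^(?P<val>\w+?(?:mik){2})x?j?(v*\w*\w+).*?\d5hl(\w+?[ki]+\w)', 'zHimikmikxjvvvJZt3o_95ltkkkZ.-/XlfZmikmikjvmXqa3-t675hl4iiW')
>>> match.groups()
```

('zHimikmik', 'vvvJZt3o_95ltkkkZ', '4iiW')

Pattern: anchored at the start of the string; then one or more of a word character (lazy), then the literal 'mik' repeated 2 times (captured as 'val'); then optionally the literal 'x', then optionally the literal 'j'; then zero or more of the literal 'v', then zero or more of a word character, then one or more of a word character (captured); then zero or more of any character (lazy), then a digit, then the literal '5hl'; then one or more of a word character (lazy), then one or more of one of [ki], then a word character (captured).
`re.search` tries every starting position until one works.
The match spans [0:59] → 'zHimikmikxjvvvJZt3o_95ltkkkZ.-/XlfZmikmikjvmXqa3-t675hl4iiW'.
Captured: group 1 = 'zHimikmik', group 2 = 'vvvJZt3o_95ltkkkZ', group 3 = '4iiW'.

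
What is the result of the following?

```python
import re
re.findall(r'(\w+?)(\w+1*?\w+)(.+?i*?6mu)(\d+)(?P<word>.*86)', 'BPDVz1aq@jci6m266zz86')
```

Pattern: one or more of a word character (lazy) (captured); then one or more of a word character, then zero or more of the literal '1' (lazy), then one or more of a word character (captured); then one or more of any character (lazy), then zero or more of the literal 'i' (lazy), then the literal '6mu' (captured); then one or more of a digit (captured); then zero or more of any character, then the literal '86' (captured as 'word').
5 groups means each result is a tuple of 5 captured strings — 0 here.
Nothing in the string satisfies the pattern, so the list is empty.

[]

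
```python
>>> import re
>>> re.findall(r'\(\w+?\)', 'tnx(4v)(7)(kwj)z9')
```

Scanning left to right: at [3:7] → '(4v)'; at [7:10] → '(7)'; at [10:15] → '(kwj)'.
With no groups in the pattern, `findall` gives back each whole match — 3 here.

['(4v)', '(7)', '(kwj)']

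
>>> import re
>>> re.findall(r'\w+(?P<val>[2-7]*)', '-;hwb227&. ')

['']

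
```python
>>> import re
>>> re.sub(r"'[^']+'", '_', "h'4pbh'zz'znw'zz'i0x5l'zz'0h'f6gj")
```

Matches: at [1:7] → "'4pbh'"; at [9:14] → "'znw'"; at [16:23] → "'i0x5l'"; at [25:29] → "'0h'".
Each match is replaced by '_'.

'h_zz_zz_zz_f6gj'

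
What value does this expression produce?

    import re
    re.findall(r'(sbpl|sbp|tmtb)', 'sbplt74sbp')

['sbpl', 'sbp']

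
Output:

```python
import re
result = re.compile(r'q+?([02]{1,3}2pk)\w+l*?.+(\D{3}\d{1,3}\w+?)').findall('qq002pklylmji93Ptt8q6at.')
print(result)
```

[('002pk', 'Ptt8q')]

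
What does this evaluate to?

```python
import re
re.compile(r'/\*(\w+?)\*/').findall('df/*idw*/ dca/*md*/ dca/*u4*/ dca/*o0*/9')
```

Scanning left to right: at [2:9] match '/*idw*/', group 1 = 'idw'; at [13:19] match '/*md*/', group 1 = 'md'; at [23:29] match '/*u4*/', group 1 = 'u4'; at [33:39] match '/*o0*/', group 1 = 'o0'.
With a single group, `findall` returns only what that group captured — 4 items.

['idw', 'md', 'u4', 'o0']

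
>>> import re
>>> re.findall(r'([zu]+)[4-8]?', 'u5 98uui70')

['u', 'uu']

Pattern: one or more of one of [zu] (captured); then optionally a character in [4-8].
Matches: at [0:2] match 'u5', group 1 = 'u'; at [5:7] match 'uu', group 1 = 'uu'.
One capturing group, so `findall` returns just the captured substring from each match — 2 in all.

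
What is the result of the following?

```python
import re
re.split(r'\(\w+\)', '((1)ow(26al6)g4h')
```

['(', 'ow', 'g4h']

Matches to split on: at [1:4] → '(1)'; at [6:13] → '(26al6)'.
The string is cut at each match, leaving 3 pieces.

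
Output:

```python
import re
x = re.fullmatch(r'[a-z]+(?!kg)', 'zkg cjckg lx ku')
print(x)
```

None

`(?!…)`/`(?<!…)` only lets a position through if the neighbouring text does NOT match; no characters are consumed.
`re.fullmatch` requires the pattern to consume the entire string.
Here the string isn't matched end-to-end, so the call returns None.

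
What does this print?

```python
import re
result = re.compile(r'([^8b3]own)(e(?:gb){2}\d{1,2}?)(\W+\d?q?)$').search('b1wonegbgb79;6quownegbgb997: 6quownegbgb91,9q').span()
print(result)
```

(31, 45)

The match spans [31:45] → 'uownegbgb91,9q'.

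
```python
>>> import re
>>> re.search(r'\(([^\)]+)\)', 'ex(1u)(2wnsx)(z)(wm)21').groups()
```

`re.search` tries every starting position until one works.
The match spans [2:6] → '(1u)'.
Captured: group 1 = '1u'.

('1u',)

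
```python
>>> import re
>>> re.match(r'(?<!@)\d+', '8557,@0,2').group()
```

The negative lookaround is zero-width — it rules out positions where the adjacent text would match, without consuming anything.
`match` is anchored at position 0; if the pattern doesn't fit there, it returns None.
The match spans [0:4] → '8557'.

'8557'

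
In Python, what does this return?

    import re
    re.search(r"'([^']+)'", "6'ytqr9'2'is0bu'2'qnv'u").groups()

('ytqr9',)

`re.search` tries every starting position until one works.
The match spans [1:8] → "'ytqr9'".
Captured: group 1 = 'ytqr9'.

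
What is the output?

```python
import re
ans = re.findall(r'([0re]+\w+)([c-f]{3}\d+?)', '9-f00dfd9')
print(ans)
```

[('00', 'dfd9')]

This matches one or more of one of [0re], then one or more of a word character (captured); then exactly 3 of a character in [c-f], then one or more of a digit (lazy) (captured).
Matches: at [3:9] match '00dfd9', groups = ('00', 'dfd9').
Multiple groups make `findall` return tuples — one 2-tuple for the one match.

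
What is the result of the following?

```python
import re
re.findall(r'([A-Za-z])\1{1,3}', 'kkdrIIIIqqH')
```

['k', 'I', 'q']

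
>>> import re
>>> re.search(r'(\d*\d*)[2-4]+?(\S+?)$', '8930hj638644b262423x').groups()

('89', '0hj638644b262423x')

The match spans [0:20] → '8930hj638644b262423x'.
Captured: group 1 = '89', group 2 = '0hj638644b262423x'.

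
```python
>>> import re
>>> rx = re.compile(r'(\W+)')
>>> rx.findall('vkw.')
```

`findall` collects group 1 from the one match (1 total).

['.']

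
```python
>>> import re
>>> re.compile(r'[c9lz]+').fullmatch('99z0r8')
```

None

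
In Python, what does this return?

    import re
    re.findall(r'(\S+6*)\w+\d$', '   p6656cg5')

This matches one or more of a non-whitespace character, then zero or more of a literal '6' (captured); then one or more of a word character, then a digit; then anchored at the end.
Scanning left to right: at [3:11] match 'p6656cg5', group 1 = 'p6656c'.
One capturing group, so `findall` returns just the captured substring from the one match — 1 in all.

['p6656c']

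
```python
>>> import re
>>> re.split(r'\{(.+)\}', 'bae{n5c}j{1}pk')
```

The group in the pattern means `split` returns the separators' captures alongside the pieces.

['bae', 'n5c}j{1', 'pk']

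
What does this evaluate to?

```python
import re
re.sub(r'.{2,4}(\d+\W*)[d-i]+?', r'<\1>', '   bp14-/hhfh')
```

' <14-/>hfh'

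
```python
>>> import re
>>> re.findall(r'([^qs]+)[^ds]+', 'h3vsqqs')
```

['h3']

This matches one or more of any character except [qs] (captured); then one or more of any character except [ds].
Matches: at [0:3] match 'h3v', group 1 = 'h3'.
With a single group, `findall` returns only what that group captured — 1 item.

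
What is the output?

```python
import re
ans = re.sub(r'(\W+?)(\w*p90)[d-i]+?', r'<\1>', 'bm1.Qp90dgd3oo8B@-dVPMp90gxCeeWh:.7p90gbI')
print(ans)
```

bm1<.>gd3oo8B<@->xCeeWh<:.>bI

Pattern: one or more of a non-word character (lazy) (captured); then zero or more of a word character, then the literal 'p90' (captured); then one or more of a character in [d-i] (lazy).
Matches: at [3:9] → '.Qp90d'; at [16:26] → '@-dVPMp90g'; at [32:39] → ':.7p90g'.
The replacement refers to a captured group, so each match is rewritten using its own captured text.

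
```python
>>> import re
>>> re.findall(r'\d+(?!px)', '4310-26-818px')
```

['4310', '26', '81']

The negative lookahead/lookbehind blocks any match where the forbidden context is present.
No capturing groups, so `findall` returns the 3 full match strings.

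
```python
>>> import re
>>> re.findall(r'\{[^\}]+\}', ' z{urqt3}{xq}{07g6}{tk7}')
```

['{urqt3}', '{xq}', '{07g6}', '{tk7}']

`findall` yields the raw match text (4 of them) because the pattern has no groups.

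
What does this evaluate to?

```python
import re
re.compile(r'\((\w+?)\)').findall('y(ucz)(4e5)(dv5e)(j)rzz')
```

Because there's exactly one group, `findall` drops the full match and keeps group 1 from each hit.

['ucz', '4e5', 'dv5e', 'j']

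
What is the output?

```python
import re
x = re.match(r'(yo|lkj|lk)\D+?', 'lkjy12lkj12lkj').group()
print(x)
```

lkjy

Alternation isn't longest-match — the leftmost alternative that fits at this position is chosen.
`re.match` won't scan ahead — the pattern has to work from the very first character.
The match spans [0:4] → 'lkjy'.
Captured: group 1 = 'lkj'.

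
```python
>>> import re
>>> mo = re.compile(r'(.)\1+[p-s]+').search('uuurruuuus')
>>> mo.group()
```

'uuurr'

After group 1 captures some text, `\1` only succeeds where that same text appears again.
The match spans [0:5] → 'uuurr'.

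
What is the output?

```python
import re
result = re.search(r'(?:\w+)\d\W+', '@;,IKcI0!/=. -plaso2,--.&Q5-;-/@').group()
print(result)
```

This matches one or more of a word character (non-capturing group); then a digit, then one or more of a non-word character.
`re.search` scans for the first position where the pattern succeeds.
The match spans [3:14] → 'IKcI0!/=. -'.

IKcI0!/=. -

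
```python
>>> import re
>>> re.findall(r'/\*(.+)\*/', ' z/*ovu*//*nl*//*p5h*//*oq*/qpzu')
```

['ovu*//*nl*//*p5h*//*oq']

One capturing group, so `findall` returns just the captured substring from the one match — 1 in all.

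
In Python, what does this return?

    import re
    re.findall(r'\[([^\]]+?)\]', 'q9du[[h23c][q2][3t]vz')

['[h23c', 'q2', '3t']

Walking the string: at [4:11] match '[[h23c]', group 1 = '[h23c'; at [11:15] match '[q2]', group 1 = 'q2'; at [15:19] match '[3t]', group 1 = '3t'.
Because there's exactly one group, `findall` drops the full match and keeps group 1 from each hit.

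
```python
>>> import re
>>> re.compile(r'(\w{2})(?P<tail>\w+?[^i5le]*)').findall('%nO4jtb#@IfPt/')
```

[('nO', '4jtb#@IfPt/')]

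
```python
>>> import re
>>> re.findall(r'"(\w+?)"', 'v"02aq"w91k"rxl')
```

['02aq']

`findall` collects group 1 from the one match (1 total).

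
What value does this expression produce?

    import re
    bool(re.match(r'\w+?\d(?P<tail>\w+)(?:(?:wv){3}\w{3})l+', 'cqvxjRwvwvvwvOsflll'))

False

This matches one or more of a word character (lazy), then a digit; then one or more of a word character (captured as 'tail'); then the literal 'wv' repeated 3 times, then exactly 3 of a word character (non-capturing group); then one or more of a literal 'l'.
`re.match` only tries the pattern at the start of the string.
Here the string doesn't start with a match, so the call returns None, and `bool(None)` is False.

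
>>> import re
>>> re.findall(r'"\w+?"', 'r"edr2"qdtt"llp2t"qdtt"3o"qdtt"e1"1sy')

['"edr2"', '"llp2t"', '"3o"', '"e1"']

With no groups in the pattern, `findall` gives back each whole match — 4 here.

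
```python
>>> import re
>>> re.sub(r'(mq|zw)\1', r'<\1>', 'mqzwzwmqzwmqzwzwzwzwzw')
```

The backreference `\1` re-matches whatever the first group consumed, character for character.
Matches: at [2:6] → 'zwzw'; at [12:16] → 'zwzw'; at [16:20] → 'zwzw'.
Each match is replaced using the text its own group 1 captured.

'mq<zw>mqzwmq<zw><zw>zw'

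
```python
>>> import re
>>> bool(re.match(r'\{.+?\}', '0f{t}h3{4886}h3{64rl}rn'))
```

False

`re.match` won't scan ahead — the pattern has to work from the very first character.
Here the string doesn't start with a match, so the call returns None, and `bool(None)` is False.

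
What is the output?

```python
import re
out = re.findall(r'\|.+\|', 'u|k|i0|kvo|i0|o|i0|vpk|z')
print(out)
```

Scanning left to right: at [1:23] → '|k|i0|kvo|i0|o|i0|vpk|'.
With no groups in the pattern, `findall` gives back each whole match — 1 here.

['|k|i0|kvo|i0|o|i0|vpk|']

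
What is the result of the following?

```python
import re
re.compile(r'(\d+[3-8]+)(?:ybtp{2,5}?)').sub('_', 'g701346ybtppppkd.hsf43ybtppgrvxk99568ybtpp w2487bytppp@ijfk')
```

'g_ppkd.hsf_grvxk_ w2487bytppp@ijfk'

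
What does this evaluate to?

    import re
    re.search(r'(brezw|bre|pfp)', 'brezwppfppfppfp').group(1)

`|` is ordered: at each position the engine commits to the first alternative that works.
`re.search` scans for the first position where the pattern succeeds.
The match spans [0:5] → 'brezw'.
Captured: group 1 = 'brezw'.

'brezw'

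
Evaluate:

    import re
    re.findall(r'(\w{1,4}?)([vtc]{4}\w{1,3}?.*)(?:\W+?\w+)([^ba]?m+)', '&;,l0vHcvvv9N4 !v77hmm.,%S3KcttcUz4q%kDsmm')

The pattern matches 1 to 4 of a word character (lazy) (captured); then exactly 4 of one of [vtc], then 1 to 3 of a word character (lazy), then zero or more of any character (captured); then one or more of a non-word character (lazy), then one or more of a word character (non-capturing group); then optionally any character except [ba], then one or more of the literal 'm' (captured).
Walking the string: at [3:42] match 'l0vHcvvv9N4 !v77hmm.,%S3KcttcUz4q%kDsmm', groups = ('l0vH', 'cvvv9N4 !v77hmm.,%S3KcttcUz4q', 'm').
3 groups means the one result is a tuple of 3 captured strings — 1 here.

[('l0vH', 'cvvv9N4 !v77hmm.,%S3KcttcUz4q', 'm')]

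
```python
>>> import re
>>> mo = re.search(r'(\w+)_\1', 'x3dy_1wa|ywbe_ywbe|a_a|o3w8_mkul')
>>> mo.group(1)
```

'ywbe'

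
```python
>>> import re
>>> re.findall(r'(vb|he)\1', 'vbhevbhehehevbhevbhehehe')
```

After group 1 captures some text, `\1` only succeeds where that same text appears again.
Because there's exactly one group, `findall` drops the full match and keeps group 1 from each hit.

['he', 'he']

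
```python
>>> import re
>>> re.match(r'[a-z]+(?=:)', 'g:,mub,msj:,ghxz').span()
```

The lookaround is zero-width — it requires the adjacent text to match without consuming it, so the asserted text isn't part of the match.
With `match`, the pattern is implicitly anchored at the beginning.
The match spans [0:1] → 'g'.

(0, 1)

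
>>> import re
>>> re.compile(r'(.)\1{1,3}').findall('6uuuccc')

['u', 'c']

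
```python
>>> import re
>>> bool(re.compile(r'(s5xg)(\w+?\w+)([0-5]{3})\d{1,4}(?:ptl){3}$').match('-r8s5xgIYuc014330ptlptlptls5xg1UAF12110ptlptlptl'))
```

This matches a literal 's', then the literal '5xg' (captured); then one or more of a word character (lazy), then one or more of a word character (captured); then exactly 3 of a character in [0-5] (captured); then 1 to 4 of a digit, then the literal 'ptl' repeated 3 times; then anchored at the end.
`match` is anchored at position 0; if the pattern doesn't fit there, it returns None.
Here the string doesn't start with a match, so the call returns None, and `bool(None)` is False.

False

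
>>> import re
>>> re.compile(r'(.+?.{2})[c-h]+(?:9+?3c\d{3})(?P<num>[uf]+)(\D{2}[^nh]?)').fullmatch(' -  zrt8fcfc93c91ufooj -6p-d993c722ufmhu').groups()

(' -  zrt8fcfc93c91ufooj -6p-', 'uf', 'mhu')

Pattern: one or more of any character (lazy), then exactly 2 of any character (captured); then one or more of a character in [c-h]; then one or more of a literal '9' (lazy), then the literal '3c', then exactly 3 of a digit (non-capturing group); then one or more of one of [uf] (captured as 'num'); then exactly 2 of a non-digit, then optionally any character except [nh] (captured).
`re.fullmatch` requires the pattern to consume the entire string.
The match spans [0:40] → ' -  zrt8fcfc93c91ufooj -6p-d993c722ufmhu'.
Captured: group 1 = ' -  zrt8fcfc93c91ufooj -6p-', group 2 = 'uf', group 3 = 'mhu'.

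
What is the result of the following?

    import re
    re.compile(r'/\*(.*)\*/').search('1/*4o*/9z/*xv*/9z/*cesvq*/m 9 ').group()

Unlike `match`, `search` isn't anchored — it looks for the pattern anywhere in the string.
The match spans [1:26] → '/*4o*/9z/*xv*/9z/*cesvq*/'.
Captured: group 1 = '4o*/9z/*xv*/9z/*cesvq'.

'/*4o*/9z/*xv*/9z/*cesvq*/'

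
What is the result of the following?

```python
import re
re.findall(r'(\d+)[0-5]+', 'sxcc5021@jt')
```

['502']

Pattern: one or more of a digit (captured); then one or more of a character in [0-5].
With a single group, `findall` returns only what that group captured — 1 item.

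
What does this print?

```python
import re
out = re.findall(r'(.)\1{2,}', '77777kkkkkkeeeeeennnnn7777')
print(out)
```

The backreference `\1` re-matches whatever the first group consumed, character for character.
One capturing group, so `findall` returns just the captured substring from each match — 5 in all.

['7', 'k', 'e', 'n', '7']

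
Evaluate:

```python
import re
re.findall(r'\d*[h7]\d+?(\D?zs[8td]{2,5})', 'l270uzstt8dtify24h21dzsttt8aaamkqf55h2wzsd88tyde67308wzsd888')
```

One capturing group, so `findall` returns just the captured substring from each match — 4 in all.

['uzstt8dt', 'dzsttt8', 'wzsd88t', 'wzsd888']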